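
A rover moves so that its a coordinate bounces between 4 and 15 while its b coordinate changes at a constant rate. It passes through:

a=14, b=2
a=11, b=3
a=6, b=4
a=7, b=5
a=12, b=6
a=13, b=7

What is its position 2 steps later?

The a coordinate travels 5 per step and bounces off the walls at 4 and 15.
  step 6: 13 → 8
  step 7: 8 → 5
The b coordinate changes by +1 each step: at step 7 it is 9.

a=5, b=9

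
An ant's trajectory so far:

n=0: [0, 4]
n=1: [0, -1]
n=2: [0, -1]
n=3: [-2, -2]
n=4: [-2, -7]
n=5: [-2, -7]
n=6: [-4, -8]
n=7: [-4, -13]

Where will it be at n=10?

Step-to-step displacements: [+0, -5], [+0, +0], [-2, -1], [+0, -5], [+0, +0], [-2, -1], [+0, -5] — a repeating cycle of length 3.
step 8: apply [+0, +0] → [-4, -13]
step 9: apply [-2, -1] → [-6, -14]
step 10: apply [+0, -5] → [-6, -19]

[-6, -19]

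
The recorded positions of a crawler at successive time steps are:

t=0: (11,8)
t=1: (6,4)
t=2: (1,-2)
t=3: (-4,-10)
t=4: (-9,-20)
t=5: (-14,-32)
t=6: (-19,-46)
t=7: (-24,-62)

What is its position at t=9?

Successive displacements: (-5,-4), (-5,-6), (-5,-8), (-5,-10), (-5,-12), (-5,-14), (-5,-16) — each changes by (+0,-2).
step 8: (-24,-62) + (-5,-18) → (-29,-80)
step 9: (-29,-80) + (-5,-20) → (-34,-100)

(-34,-100)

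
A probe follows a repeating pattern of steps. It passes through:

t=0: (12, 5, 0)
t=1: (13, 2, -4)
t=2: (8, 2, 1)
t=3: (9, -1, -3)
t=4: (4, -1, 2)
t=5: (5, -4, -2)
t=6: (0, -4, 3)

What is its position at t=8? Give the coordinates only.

(-4, -7, 4)

Differencing gives (+1, -3, -4), (-5, +0, +5), (+1, -3, -4), (-5, +0, +5), (+1, -3, -4), (-5, +0, +5). This is the pattern (+1, -3, -4), (-5, +0, +5) repeated.
step 7: apply (+1, -3, -4) → (1, -7, -1)
step 8: apply (-5, +0, +5) → (-4, -7, 4)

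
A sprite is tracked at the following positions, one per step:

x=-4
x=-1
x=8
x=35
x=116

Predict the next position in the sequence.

Consecutive displacements +3, +9, +27, +81 scale by a factor of 3 each step.
step 5: 116 + 243 → x=359

x=359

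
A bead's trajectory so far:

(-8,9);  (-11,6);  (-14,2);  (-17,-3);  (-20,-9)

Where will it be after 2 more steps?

(-26,-24)

Taking differences between consecutive positions: (-3,-3), (-3,-4), (-3,-5), (-3,-6). These grow by (+0,-1) each step.
step 5: (-20,-9) + (-3,-7) → (-23,-16)
step 6: (-23,-16) + (-3,-8) → (-26,-24)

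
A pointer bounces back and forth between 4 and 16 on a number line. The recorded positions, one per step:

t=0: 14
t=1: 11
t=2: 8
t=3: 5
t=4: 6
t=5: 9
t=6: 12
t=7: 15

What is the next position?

14

The value reflects between 4 and 16, moving 3 per step.
  step 8: 15 → 14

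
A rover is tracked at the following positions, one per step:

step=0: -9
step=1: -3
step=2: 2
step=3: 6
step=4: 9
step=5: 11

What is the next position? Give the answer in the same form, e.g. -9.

12

Successive displacements: +6, +5, +4, +3, +2 — each changes by -1.
step 6: 11 + 1 → 12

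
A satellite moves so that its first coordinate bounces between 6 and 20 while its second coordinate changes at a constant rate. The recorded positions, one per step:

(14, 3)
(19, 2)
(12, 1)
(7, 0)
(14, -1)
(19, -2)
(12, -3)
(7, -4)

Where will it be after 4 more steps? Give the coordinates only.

The first coordinate travels 7 per step and bounces off the walls at 6 and 20.
  step 8: 7 → 14
  step 9: 14 → 19
  step 10: 19 → 12
  step 11: 12 → 7
The second coordinate changes by -1 each step: at step 11 it is -8.

(7, -8)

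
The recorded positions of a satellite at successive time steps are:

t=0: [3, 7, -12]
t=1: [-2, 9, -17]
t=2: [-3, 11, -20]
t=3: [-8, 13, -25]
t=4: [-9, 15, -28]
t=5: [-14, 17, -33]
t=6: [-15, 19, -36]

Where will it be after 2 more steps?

Step-to-step displacements: [-5, +2, -5], [-1, +2, -3], [-5, +2, -5], [-1, +2, -3], [-5, +2, -5], [-1, +2, -3] — a repeating cycle of length 2.
step 7: apply [-5, +2, -5] → [-20, 21, -41]
step 8: apply [-1, +2, -3] → [-21, 23, -44]

[-21, 23, -44]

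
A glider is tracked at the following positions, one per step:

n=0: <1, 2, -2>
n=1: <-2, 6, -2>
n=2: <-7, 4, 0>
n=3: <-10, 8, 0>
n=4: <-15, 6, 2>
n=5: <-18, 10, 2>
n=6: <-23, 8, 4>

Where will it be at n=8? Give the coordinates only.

Differencing gives <-3, +4, +0>, <-5, -2, +2>, <-3, +4, +0>, <-5, -2, +2>, <-3, +4, +0>, <-5, -2, +2>. This is the pattern <-3, +4, +0>, <-5, -2, +2> repeated.
step 7: apply <-3, +4, +0> → <-26, 12, 4>
step 8: apply <-5, -2, +2> → <-31, 10, 6>

<-31, 10, 6>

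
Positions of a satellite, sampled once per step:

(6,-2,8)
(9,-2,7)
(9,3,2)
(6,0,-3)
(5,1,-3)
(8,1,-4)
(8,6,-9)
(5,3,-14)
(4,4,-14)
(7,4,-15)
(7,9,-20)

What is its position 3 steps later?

(6,7,-26)

Step-to-step displacements: (+3,+0,-1), (+0,+5,-5), (-3,-3,-5), (-1,+1,+0), (+3,+0,-1), (+0,+5,-5), (-3,-3,-5), (-1,+1,+0), (+3,+0,-1), (+0,+5,-5) — a repeating cycle of length 4.
step 11: apply (-3,-3,-5) → (4,6,-25)
step 12: apply (-1,+1,+0) → (3,7,-25)
step 13: apply (+3,+0,-1) → (6,7,-26)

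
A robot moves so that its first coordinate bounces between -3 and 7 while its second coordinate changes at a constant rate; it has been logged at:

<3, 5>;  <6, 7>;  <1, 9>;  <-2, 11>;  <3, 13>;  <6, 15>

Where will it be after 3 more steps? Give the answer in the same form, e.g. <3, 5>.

The first coordinate travels 5 per step and bounces off the walls at -3 and 7.
  step 6: 6 → 1
  step 7: 1 → -2
  step 8: -2 → 3
The second coordinate changes by +2 each step: at step 8 it is 21.

<3, 21>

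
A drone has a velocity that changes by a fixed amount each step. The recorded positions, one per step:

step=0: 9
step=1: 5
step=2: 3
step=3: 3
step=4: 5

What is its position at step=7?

Taking differences between consecutive positions: -4, -2, +0, +2. These grow by +2 each step.
step 5: 5 + 4 → 9
step 6: 9 + 6 → 15
step 7: 15 + 8 → 23

23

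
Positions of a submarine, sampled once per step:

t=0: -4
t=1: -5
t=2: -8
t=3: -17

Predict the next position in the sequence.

-44

The jumps are -1, -3, -9 — a geometric progression with ratio 3.
step 4: -17 − 27 → -44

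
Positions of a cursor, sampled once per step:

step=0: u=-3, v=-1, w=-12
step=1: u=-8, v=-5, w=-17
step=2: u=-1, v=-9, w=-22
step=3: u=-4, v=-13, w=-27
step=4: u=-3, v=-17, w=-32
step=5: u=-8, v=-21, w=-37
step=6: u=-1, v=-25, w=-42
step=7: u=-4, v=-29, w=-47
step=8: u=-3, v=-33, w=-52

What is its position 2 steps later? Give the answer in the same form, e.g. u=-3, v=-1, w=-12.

u=-1, v=-41, w=-62

The u coordinate repeats the cycle [-3, -8, -1, -4] with period 4; step 10 mod 4 = 2, giving -1.
The v coordinate changes by -4 each step, so at step 10 it is -1 + 10·(-4) = -41.
The w coordinate changes by -5 each step, so at step 10 it is -12 + 10·(-5) = -62.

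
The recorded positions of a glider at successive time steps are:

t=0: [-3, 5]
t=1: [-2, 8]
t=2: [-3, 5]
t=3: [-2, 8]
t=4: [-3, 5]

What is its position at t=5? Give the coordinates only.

[-2, 8]

Step-to-step displacements: [+1, +3], [-1, -3], [+1, +3], [-1, -3]; each is -1× the previous.
step 5: [-3, 5] + [+1, +3] → [-2, 8]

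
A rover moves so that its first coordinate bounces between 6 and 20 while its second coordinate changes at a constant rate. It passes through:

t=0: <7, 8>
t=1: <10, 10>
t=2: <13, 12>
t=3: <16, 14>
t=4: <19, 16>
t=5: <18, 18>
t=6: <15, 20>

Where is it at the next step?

<12, 22>

The first coordinate travels 3 per step and bounces off the walls at 6 and 20.
  step 7: 15 → 12
The second coordinate changes by +2 each step: at step 7 it is 22.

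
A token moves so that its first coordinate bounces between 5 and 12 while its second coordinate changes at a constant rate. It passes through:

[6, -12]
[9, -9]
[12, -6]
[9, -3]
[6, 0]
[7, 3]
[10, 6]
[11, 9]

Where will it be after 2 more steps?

The first coordinate travels 3 per step and bounces off the walls at 5 and 12.
  step 8: 11 → 8
  step 9: 8 → 5
The second coordinate changes by +3 each step: at step 9 it is 15.

[5, 15]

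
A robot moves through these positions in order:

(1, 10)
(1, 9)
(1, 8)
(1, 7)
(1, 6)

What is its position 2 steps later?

The position changes by (+0, -1) every step.
step 5: (1, 6) + (+0, -1) → (1, 5)
step 6: (1, 5) + (+0, -1) → (1, 4)

(1, 4)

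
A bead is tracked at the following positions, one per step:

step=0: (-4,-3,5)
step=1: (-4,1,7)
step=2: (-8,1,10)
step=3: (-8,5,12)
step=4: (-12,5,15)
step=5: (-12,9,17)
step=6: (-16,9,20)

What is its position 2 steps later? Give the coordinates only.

(-20,13,25)

Step-to-step displacements: (+0,+4,+2), (-4,+0,+3), (+0,+4,+2), (-4,+0,+3), (+0,+4,+2), (-4,+0,+3) — a repeating cycle of length 2.
step 7: apply (+0,+4,+2) → (-16,13,22)
step 8: apply (-4,+0,+3) → (-20,13,25)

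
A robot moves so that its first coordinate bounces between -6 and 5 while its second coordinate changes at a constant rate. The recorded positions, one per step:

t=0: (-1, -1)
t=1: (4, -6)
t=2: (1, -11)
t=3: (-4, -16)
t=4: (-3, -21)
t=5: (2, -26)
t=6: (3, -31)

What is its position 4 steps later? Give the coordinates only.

(5, -51)

The first coordinate reflects between -6 and 5, moving 5 per step.
  step 7: 3 → -2
  step 8: -2 → -5
  step 9: -5 → 0
  step 10: 0 → 5
The second coordinate changes by -5 each step: at step 10 it is -51.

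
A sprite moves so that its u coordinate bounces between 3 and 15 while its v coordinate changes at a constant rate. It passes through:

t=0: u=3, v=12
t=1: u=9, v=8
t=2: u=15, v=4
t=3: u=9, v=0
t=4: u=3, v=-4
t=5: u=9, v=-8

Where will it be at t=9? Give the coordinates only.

u=9, v=-24

The u coordinate reflects between 3 and 15, moving 6 per step.
  step 6: 9 → 15
  step 7: 15 → 9
  step 8: 9 → 3
  step 9: 3 → 9
The v coordinate changes by -4 each step: at step 9 it is -24.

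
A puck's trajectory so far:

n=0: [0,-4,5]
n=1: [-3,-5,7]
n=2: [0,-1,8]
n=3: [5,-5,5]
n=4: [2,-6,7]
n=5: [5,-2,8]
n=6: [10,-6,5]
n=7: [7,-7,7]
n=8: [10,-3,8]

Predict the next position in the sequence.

[15,-7,5]

The moves between consecutive positions are [-3,-1,+2], [+3,+4,+1], [+5,-4,-3], [-3,-1,+2], [+3,+4,+1], [+5,-4,-3], [-3,-1,+2], [+3,+4,+1]; they repeat the 3-cycle [[-3,-1,+2], [+3,+4,+1], [+5,-4,-3]].
step 9: apply [+5,-4,-3] → [15,-7,5]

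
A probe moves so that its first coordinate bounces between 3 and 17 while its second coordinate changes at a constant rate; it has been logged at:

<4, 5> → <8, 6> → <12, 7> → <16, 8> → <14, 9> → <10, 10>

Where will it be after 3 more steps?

The first coordinate reflects between 3 and 17, moving 4 per step.
  step 6: 10 → 6
  step 7: 6 → 4
  step 8: 4 → 8
The second coordinate changes by +1 each step: at step 8 it is 13.

<8, 13>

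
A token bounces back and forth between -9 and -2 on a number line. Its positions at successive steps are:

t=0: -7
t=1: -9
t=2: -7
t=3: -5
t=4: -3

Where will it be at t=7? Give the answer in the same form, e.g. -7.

The value travels 2 per step and bounces off the walls at -9 and -2.
  step 5: -3 → -3
  step 6: -3 → -5
  step 7: -5 → -7

-7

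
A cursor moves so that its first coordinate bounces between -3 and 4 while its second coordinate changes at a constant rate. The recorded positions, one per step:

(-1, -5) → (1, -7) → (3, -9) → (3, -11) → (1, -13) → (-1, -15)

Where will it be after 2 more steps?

(-1, -19)

The first coordinate reflects between -3 and 4, moving 2 per step.
  step 6: -1 → -3
  step 7: -3 → -1
The second coordinate changes by -2 each step: at step 7 it is -19.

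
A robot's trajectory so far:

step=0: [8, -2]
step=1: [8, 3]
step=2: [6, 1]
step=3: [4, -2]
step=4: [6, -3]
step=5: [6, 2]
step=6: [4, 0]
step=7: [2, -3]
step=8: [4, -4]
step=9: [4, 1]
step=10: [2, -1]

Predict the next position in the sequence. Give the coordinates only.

[0, -4]

Step-to-step displacements: [+0, +5], [-2, -2], [-2, -3], [+2, -1], [+0, +5], [-2, -2], [-2, -3], [+2, -1], [+0, +5], [-2, -2] — a repeating cycle of length 4.
step 11: apply [-2, -3] → [0, -4]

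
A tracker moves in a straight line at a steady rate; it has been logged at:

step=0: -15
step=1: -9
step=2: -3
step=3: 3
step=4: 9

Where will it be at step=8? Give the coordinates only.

Each step adds +6 to the position.
step 5: 9 + 6 → 15
step 6: 15 + 6 → 21
step 7: 21 + 6 → 27
step 8: 27 + 6 → 33

33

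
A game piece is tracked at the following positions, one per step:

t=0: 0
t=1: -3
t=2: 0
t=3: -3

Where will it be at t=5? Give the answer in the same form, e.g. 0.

-3

Consecutive displacements -3, +3, -3 scale by a factor of -1 each step.
step 4: -3 + 3 → 0
step 5: 0 − 3 → -3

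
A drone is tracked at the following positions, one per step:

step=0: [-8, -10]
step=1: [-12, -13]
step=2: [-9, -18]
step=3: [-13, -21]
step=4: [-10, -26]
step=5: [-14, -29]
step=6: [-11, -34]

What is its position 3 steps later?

[-16, -45]

Step-to-step displacements: [-4, -3], [+3, -5], [-4, -3], [+3, -5], [-4, -3], [+3, -5] — a repeating cycle of length 2.
step 7: apply [-4, -3] → [-15, -37]
step 8: apply [+3, -5] → [-12, -42]
step 9: apply [-4, -3] → [-16, -45]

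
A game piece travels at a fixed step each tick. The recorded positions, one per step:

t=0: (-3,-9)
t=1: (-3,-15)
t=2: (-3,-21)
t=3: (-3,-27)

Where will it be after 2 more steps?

(-3,-39)

Each step adds (+0,-6) to the position.
step 4: (-3,-27) + (+0,-6) → (-3,-33)
step 5: (-3,-33) + (+0,-6) → (-3,-39)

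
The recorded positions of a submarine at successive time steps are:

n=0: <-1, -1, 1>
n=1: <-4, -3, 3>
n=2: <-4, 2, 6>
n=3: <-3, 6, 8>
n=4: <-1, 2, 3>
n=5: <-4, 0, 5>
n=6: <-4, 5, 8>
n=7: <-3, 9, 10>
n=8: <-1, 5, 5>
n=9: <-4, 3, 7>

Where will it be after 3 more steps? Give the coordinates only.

Step-to-step displacements: <-3, -2, +2>, <+0, +5, +3>, <+1, +4, +2>, <+2, -4, -5>, <-3, -2, +2>, <+0, +5, +3>, <+1, +4, +2>, <+2, -4, -5>, <-3, -2, +2> — a repeating cycle of length 4.
step 10: apply <+0, +5, +3> → <-4, 8, 10>
step 11: apply <+1, +4, +2> → <-3, 12, 12>
step 12: apply <+2, -4, -5> → <-1, 8, 7>

<-1, 8, 7>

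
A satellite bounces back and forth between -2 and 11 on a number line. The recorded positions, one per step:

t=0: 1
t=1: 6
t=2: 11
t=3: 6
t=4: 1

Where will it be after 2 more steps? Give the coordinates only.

The value travels 5 per step and bounces off the walls at -2 and 11.
  step 5: 1 → 0
  step 6: 0 → 5

5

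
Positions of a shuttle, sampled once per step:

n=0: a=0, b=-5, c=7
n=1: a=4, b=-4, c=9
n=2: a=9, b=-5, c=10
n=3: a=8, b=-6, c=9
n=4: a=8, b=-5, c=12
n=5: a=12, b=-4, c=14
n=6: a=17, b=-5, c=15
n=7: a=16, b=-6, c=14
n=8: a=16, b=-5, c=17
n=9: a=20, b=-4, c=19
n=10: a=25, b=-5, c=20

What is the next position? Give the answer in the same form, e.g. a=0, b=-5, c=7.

a=24, b=-6, c=19

Step-to-step displacements: (+4, +1, +2), (+5, -1, +1), (-1, -1, -1), (+0, +1, +3), (+4, +1, +2), (+5, -1, +1), (-1, -1, -1), (+0, +1, +3), (+4, +1, +2), (+5, -1, +1) — a repeating cycle of length 4.
step 11: apply (-1, -1, -1) → a=24, b=-6, c=19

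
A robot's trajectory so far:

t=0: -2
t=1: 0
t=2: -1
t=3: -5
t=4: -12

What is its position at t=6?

Successive displacements: +2, -1, -4, -7 — each changes by -3.
step 5: -12 − 10 → -22
step 6: -22 − 13 → -35

-35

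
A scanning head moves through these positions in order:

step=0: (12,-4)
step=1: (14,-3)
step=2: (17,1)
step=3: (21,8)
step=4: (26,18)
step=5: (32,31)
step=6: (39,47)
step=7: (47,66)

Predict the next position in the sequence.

Taking differences between consecutive positions: (+2,+1), (+3,+4), (+4,+7), (+5,+10), (+6,+13), (+7,+16), (+8,+19). These grow by (+1,+3) each step.
step 8: (47,66) + (+9,+22) → (56,88)

(56,88)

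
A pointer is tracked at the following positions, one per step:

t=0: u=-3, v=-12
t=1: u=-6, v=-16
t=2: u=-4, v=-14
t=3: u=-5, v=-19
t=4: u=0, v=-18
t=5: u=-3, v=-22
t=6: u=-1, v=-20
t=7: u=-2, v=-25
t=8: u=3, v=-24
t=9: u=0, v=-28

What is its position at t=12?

u=6, v=-30

Differencing gives (-3,-4), (+2,+2), (-1,-5), (+5,+1), (-3,-4), (+2,+2), (-1,-5), (+5,+1), (-3,-4). This is the pattern (-3,-4), (+2,+2), (-1,-5), (+5,+1) repeated.
step 10: apply (+2,+2) → u=2, v=-26
step 11: apply (-1,-5) → u=1, v=-31
step 12: apply (+5,+1) → u=6, v=-30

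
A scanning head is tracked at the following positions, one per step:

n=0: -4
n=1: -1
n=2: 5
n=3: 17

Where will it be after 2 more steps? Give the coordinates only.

Consecutive displacements +3, +6, +12 scale by a factor of 2 each step.
step 4: 17 + 24 → 41
step 5: 41 + 48 → 89

89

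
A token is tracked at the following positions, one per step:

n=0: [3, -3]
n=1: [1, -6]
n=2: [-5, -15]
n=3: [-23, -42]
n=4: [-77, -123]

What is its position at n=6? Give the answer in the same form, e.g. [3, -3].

Step-to-step displacements: [-2, -3], [-6, -9], [-18, -27], [-54, -81]; each is 3× the previous.
step 5: [-77, -123] + [-162, -243] → [-239, -366]
step 6: [-239, -366] + [-486, -729] → [-725, -1095]

[-725, -1095]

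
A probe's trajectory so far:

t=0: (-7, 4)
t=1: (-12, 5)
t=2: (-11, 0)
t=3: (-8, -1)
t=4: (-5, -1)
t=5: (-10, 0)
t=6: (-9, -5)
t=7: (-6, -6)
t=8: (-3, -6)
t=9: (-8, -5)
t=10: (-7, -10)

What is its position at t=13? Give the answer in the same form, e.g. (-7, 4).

Differencing gives (-5, +1), (+1, -5), (+3, -1), (+3, +0), (-5, +1), (+1, -5), (+3, -1), (+3, +0), (-5, +1), (+1, -5). This is the pattern (-5, +1), (+1, -5), (+3, -1), (+3, +0) repeated.
step 11: apply (+3, -1) → (-4, -11)
step 12: apply (+3, +0) → (-1, -11)
step 13: apply (-5, +1) → (-6, -10)

(-6, -10)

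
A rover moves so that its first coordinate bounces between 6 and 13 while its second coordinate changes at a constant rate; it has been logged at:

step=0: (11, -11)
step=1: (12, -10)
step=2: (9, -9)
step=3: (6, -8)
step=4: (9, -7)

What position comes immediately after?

(12, -6)

The first coordinate reflects between 6 and 13, moving 3 per step.
  step 5: 9 → 12
The second coordinate changes by +1 each step: at step 5 it is -6.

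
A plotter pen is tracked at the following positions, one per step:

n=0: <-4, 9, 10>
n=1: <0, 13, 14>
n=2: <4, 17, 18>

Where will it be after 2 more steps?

<12, 25, 26>

The position changes by <+4, +4, +4> every step.
step 3: <4, 17, 18> + <+4, +4, +4> → <8, 21, 22>
step 4: <8, 21, 22> + <+4, +4, +4> → <12, 25, 26>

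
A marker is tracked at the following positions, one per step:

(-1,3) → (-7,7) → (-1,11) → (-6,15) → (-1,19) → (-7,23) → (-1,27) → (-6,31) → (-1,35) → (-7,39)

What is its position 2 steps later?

The first coordinate repeats the cycle [-1, -7, -1, -6] with period 4; step 11 mod 4 = 3, giving -6.
The second coordinate changes by +4 each step, so at step 11 it is 3 + 11·(4) = 47.

(-6,47)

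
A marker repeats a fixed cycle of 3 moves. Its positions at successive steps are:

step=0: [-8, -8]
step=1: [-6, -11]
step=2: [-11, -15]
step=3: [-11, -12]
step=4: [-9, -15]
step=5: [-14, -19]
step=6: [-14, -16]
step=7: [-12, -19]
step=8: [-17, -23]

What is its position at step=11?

The moves between consecutive positions are [+2, -3], [-5, -4], [+0, +3], [+2, -3], [-5, -4], [+0, +3], [+2, -3], [-5, -4]; they repeat the 3-cycle [[+2, -3], [-5, -4], [+0, +3]].
step 9: apply [+0, +3] → [-17, -20]
step 10: apply [+2, -3] → [-15, -23]
step 11: apply [-5, -4] → [-20, -27]

[-20, -27]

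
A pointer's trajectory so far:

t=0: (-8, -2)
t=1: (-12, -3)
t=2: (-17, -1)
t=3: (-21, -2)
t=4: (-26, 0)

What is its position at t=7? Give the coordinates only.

Differencing gives (-4, -1), (-5, +2), (-4, -1), (-5, +2). This is the pattern (-4, -1), (-5, +2) repeated.
step 5: apply (-4, -1) → (-30, -1)
step 6: apply (-5, +2) → (-35, 1)
step 7: apply (-4, -1) → (-39, 0)

(-39, 0)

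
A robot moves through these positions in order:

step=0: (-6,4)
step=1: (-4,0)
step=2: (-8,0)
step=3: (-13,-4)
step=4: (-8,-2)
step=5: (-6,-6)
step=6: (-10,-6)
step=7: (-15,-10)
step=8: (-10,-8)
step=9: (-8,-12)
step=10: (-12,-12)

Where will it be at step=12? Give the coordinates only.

Differencing gives (+2,-4), (-4,+0), (-5,-4), (+5,+2), (+2,-4), (-4,+0), (-5,-4), (+5,+2), (+2,-4), (-4,+0). This is the pattern (+2,-4), (-4,+0), (-5,-4), (+5,+2) repeated.
step 11: apply (-5,-4) → (-17,-16)
step 12: apply (+5,+2) → (-12,-14)

(-12,-14)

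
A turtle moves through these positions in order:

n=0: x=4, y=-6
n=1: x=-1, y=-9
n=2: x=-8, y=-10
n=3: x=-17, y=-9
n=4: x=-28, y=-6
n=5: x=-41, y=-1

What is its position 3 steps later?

Successive displacements: (-5, -3), (-7, -1), (-9, +1), (-11, +3), (-13, +5) — each changes by (-2, +2).
step 6: x=-41, y=-1 + (-15, +7) → x=-56, y=6
step 7: x=-56, y=6 + (-17, +9) → x=-73, y=15
step 8: x=-73, y=15 + (-19, +11) → x=-92, y=26

x=-92, y=26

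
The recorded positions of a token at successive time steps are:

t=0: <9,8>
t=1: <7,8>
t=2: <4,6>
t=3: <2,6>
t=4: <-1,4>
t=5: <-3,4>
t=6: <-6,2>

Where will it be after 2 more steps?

<-11,0>

Differencing gives <-2,+0>, <-3,-2>, <-2,+0>, <-3,-2>, <-2,+0>, <-3,-2>. This is the pattern <-2,+0>, <-3,-2> repeated.
step 7: apply <-2,+0> → <-8,2>
step 8: apply <-3,-2> → <-11,0>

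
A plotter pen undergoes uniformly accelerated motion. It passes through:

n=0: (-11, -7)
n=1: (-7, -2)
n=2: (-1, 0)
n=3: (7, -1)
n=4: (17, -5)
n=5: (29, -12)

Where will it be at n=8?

First differences are (+4, +5), (+6, +2), (+8, -1), (+10, -4), (+12, -7); their common second difference is (+2, -3) (constant acceleration).
step 6: (29, -12) + (+14, -10) → (43, -22)
step 7: (43, -22) + (+16, -13) → (59, -35)
step 8: (59, -35) + (+18, -16) → (77, -51)

(77, -51)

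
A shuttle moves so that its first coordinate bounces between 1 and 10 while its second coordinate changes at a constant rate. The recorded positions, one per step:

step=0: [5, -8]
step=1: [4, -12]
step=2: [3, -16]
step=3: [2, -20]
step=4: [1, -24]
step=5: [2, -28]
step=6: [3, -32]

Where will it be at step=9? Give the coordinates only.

[6, -44]

The first coordinate reflects between 1 and 10, moving 1 per step.
  step 7: 3 → 4
  step 8: 4 → 5
  step 9: 5 → 6
The second coordinate changes by -4 each step: at step 9 it is -44.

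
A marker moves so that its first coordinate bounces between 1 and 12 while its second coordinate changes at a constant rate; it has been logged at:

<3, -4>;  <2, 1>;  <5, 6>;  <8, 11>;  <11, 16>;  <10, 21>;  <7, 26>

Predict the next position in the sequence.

The first coordinate reflects between 1 and 12, moving 3 per step.
  step 7: 7 → 4
The second coordinate changes by +5 each step: at step 7 it is 31.

<4, 31>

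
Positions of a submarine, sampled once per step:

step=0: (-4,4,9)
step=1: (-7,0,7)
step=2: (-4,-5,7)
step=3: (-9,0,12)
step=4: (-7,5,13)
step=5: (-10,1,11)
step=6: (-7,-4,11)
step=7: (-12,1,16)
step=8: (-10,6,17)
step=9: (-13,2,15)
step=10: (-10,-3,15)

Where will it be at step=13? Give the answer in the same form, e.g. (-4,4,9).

(-16,3,19)

Differencing gives (-3,-4,-2), (+3,-5,+0), (-5,+5,+5), (+2,+5,+1), (-3,-4,-2), (+3,-5,+0), (-5,+5,+5), (+2,+5,+1), (-3,-4,-2), (+3,-5,+0). This is the pattern (-3,-4,-2), (+3,-5,+0), (-5,+5,+5), (+2,+5,+1) repeated.
step 11: apply (-5,+5,+5) → (-15,2,20)
step 12: apply (+2,+5,+1) → (-13,7,21)
step 13: apply (-3,-4,-2) → (-16,3,19)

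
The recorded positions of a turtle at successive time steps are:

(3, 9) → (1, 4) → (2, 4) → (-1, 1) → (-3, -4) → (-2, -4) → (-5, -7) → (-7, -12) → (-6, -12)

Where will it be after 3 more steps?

The moves between consecutive positions are (-2, -5), (+1, +0), (-3, -3), (-2, -5), (+1, +0), (-3, -3), (-2, -5), (+1, +0); they repeat the 3-cycle [(-2, -5), (+1, +0), (-3, -3)].
step 9: apply (-3, -3) → (-9, -15)
step 10: apply (-2, -5) → (-11, -20)
step 11: apply (+1, +0) → (-10, -20)

(-10, -20)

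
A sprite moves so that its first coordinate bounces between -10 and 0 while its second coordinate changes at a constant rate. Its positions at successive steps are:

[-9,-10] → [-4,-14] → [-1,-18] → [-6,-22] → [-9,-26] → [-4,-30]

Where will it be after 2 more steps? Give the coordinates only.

The first coordinate reflects between -10 and 0, moving 5 per step.
  step 6: -4 → -1
  step 7: -1 → -6
The second coordinate changes by -4 each step: at step 7 it is -38.

[-6,-38]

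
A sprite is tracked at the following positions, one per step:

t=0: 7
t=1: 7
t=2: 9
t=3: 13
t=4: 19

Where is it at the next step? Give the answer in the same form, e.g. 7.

Successive displacements: +0, +2, +4, +6 — each changes by +2.
step 5: 19 + 8 → 27

27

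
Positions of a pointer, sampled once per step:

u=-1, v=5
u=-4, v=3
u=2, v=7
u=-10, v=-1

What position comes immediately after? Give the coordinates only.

u=14, v=15

Step-to-step displacements: (-3,-2), (+6,+4), (-12,-8); each is -2× the previous.
step 4: u=-10, v=-1 + (+24,+16) → u=14, v=15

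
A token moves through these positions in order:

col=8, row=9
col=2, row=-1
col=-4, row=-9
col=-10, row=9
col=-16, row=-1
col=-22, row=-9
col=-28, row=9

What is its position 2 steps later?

Col: linear, -6 per step → -40 at step 8.
Row: cycles through 9, -1, -9 every 3 steps. Step 8 lands at position 2 of the cycle → -9.

col=-40, row=-9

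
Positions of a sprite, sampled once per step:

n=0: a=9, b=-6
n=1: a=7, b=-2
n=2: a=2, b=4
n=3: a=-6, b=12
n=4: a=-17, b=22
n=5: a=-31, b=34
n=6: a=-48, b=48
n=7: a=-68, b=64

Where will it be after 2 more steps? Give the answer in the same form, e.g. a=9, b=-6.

a=-117, b=102

Successive displacements: (-2, +4), (-5, +6), (-8, +8), (-11, +10), (-14, +12), (-17, +14), (-20, +16) — each changes by (-3, +2).
step 8: a=-68, b=64 + (-23, +18) → a=-91, b=82
step 9: a=-91, b=82 + (-26, +20) → a=-117, b=102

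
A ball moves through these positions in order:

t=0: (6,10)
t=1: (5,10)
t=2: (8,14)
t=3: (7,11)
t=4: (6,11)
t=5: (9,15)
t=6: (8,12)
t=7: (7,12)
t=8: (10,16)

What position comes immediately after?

(9,13)

The moves between consecutive positions are (-1,+0), (+3,+4), (-1,-3), (-1,+0), (+3,+4), (-1,-3), (-1,+0), (+3,+4); they repeat the 3-cycle [(-1,+0), (+3,+4), (-1,-3)].
step 9: apply (-1,-3) → (9,13)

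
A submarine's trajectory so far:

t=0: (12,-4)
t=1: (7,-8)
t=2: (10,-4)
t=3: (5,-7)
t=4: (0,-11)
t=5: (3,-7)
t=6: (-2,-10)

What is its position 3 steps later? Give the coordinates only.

The moves between consecutive positions are (-5,-4), (+3,+4), (-5,-3), (-5,-4), (+3,+4), (-5,-3); they repeat the 3-cycle [(-5,-4), (+3,+4), (-5,-3)].
step 7: apply (-5,-4) → (-7,-14)
step 8: apply (+3,+4) → (-4,-10)
step 9: apply (-5,-3) → (-9,-13)

(-9,-13)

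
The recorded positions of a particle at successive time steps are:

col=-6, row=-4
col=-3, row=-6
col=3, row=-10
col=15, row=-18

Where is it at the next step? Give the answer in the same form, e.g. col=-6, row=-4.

The jumps are (+3,-2), (+6,-4), (+12,-8) — a geometric progression with ratio 2.
step 4: col=15, row=-18 + (+24,-16) → col=39, row=-34

col=39, row=-34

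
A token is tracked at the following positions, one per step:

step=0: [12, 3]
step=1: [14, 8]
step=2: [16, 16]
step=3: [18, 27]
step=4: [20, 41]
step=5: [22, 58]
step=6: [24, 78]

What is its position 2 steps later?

[28, 127]

Successive displacements: [+2, +5], [+2, +8], [+2, +11], [+2, +14], [+2, +17], [+2, +20] — each changes by [+0, +3].
step 7: [24, 78] + [+2, +23] → [26, 101]
step 8: [26, 101] + [+2, +26] → [28, 127]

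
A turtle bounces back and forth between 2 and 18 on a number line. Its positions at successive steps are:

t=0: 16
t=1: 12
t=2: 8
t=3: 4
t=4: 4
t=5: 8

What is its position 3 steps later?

The value reflects between 2 and 18, moving 4 per step.
  step 6: 8 → 12
  step 7: 12 → 16
  step 8: 16 → 16

16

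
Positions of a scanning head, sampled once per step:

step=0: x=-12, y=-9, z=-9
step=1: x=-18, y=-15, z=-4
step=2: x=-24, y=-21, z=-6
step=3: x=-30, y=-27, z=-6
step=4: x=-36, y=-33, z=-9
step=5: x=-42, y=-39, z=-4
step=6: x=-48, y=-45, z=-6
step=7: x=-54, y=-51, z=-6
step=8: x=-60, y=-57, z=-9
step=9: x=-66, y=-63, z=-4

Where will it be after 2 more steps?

The x coordinate changes by -6 each step, so at step 11 it is -12 + 11·(-6) = -78.
The y coordinate changes by -6 each step, so at step 11 it is -9 + 11·(-6) = -75.
The z coordinate repeats the cycle [-9, -4, -6, -6] with period 4; step 11 mod 4 = 3, giving -6.

x=-78, y=-75, z=-6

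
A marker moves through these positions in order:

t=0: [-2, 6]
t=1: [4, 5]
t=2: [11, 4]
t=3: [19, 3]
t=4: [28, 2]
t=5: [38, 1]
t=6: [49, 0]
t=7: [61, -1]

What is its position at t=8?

Taking differences between consecutive positions: [+6, -1], [+7, -1], [+8, -1], [+9, -1], [+10, -1], [+11, -1], [+12, -1]. These grow by [+1, +0] each step.
step 8: [61, -1] + [+13, -1] → [74, -2]

[74, -2]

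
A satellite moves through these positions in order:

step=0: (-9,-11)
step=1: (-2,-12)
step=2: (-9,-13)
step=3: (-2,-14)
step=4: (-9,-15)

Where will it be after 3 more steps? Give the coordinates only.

(-2,-18)

First: cycles through -9, -2 every 2 steps. Step 7 lands at position 1 of the cycle → -2.
Second: linear, -1 per step → -18 at step 7.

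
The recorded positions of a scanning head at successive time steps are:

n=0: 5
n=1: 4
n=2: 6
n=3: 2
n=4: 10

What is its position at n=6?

Consecutive displacements -1, +2, -4, +8 scale by a factor of -2 each step.
step 5: 10 − 16 → -6
step 6: -6 + 32 → 26

26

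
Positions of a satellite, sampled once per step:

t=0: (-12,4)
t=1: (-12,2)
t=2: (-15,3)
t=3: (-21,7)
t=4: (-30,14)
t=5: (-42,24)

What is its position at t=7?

(-75,53)

Successive displacements: (+0,-2), (-3,+1), (-6,+4), (-9,+7), (-12,+10) — each changes by (-3,+3).
step 6: (-42,24) + (-15,+13) → (-57,37)
step 7: (-57,37) + (-18,+16) → (-75,53)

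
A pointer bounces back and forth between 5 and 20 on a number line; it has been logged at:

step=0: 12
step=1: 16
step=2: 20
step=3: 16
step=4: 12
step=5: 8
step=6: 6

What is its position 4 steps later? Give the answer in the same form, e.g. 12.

The value travels 4 per step and bounces off the walls at 5 and 20.
  step 7: 6 → 10
  step 8: 10 → 14
  step 9: 14 → 18
  step 10: 18 → 18

18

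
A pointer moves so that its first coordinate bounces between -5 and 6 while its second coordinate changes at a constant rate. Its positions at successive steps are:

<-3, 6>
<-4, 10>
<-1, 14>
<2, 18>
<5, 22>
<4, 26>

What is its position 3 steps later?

The first coordinate reflects between -5 and 6, moving 3 per step.
  step 6: 4 → 1
  step 7: 1 → -2
  step 8: -2 → -5
The second coordinate changes by +4 each step: at step 8 it is 38.

<-5, 38>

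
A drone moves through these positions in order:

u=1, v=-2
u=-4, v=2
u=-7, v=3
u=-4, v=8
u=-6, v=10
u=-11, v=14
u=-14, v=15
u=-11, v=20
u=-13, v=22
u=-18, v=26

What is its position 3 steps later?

The moves between consecutive positions are (-5, +4), (-3, +1), (+3, +5), (-2, +2), (-5, +4), (-3, +1), (+3, +5), (-2, +2), (-5, +4); they repeat the 4-cycle [(-5, +4), (-3, +1), (+3, +5), (-2, +2)].
step 10: apply (-3, +1) → u=-21, v=27
step 11: apply (+3, +5) → u=-18, v=32
step 12: apply (-2, +2) → u=-20, v=34

u=-20, v=34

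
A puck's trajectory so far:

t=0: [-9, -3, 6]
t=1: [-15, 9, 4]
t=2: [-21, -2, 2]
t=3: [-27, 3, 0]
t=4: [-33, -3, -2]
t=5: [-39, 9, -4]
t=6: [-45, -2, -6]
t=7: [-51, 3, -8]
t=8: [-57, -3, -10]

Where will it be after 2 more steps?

[-69, -2, -14]

First: linear, -6 per step → -69 at step 10.
Second: cycles through -3, 9, -2, 3 every 4 steps. Step 10 lands at position 2 of the cycle → -2.
Third: linear, -2 per step → -14 at step 10.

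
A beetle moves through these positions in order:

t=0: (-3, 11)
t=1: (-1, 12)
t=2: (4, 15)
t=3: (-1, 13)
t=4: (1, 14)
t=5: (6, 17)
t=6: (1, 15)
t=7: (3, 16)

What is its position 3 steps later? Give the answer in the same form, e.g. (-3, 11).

(5, 18)

Differencing gives (+2, +1), (+5, +3), (-5, -2), (+2, +1), (+5, +3), (-5, -2), (+2, +1). This is the pattern (+2, +1), (+5, +3), (-5, -2) repeated.
step 8: apply (+5, +3) → (8, 19)
step 9: apply (-5, -2) → (3, 17)
step 10: apply (+2, +1) → (5, 18)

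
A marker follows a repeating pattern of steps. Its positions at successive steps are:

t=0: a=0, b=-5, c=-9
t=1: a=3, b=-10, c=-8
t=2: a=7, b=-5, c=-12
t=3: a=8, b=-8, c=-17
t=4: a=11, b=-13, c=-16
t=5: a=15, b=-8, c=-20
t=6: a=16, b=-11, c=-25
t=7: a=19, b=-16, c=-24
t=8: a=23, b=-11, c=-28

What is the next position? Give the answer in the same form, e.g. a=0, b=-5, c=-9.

Step-to-step displacements: (+3, -5, +1), (+4, +5, -4), (+1, -3, -5), (+3, -5, +1), (+4, +5, -4), (+1, -3, -5), (+3, -5, +1), (+4, +5, -4) — a repeating cycle of length 3.
step 9: apply (+1, -3, -5) → a=24, b=-14, c=-33

a=24, b=-14, c=-33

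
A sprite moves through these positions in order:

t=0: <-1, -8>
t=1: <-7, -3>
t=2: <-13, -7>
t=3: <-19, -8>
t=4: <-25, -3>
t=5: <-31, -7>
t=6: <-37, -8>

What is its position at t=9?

<-55, -8>

First: linear, -6 per step → -55 at step 9.
Second: cycles through -8, -3, -7 every 3 steps. Step 9 lands at position 0 of the cycle → -8.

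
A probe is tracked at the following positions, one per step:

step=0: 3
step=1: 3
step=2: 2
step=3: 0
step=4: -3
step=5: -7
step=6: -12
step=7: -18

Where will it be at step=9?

-33

First differences are +0, -1, -2, -3, -4, -5, -6; their common second difference is -1 (constant acceleration).
step 8: -18 − 7 → -25
step 9: -25 − 8 → -33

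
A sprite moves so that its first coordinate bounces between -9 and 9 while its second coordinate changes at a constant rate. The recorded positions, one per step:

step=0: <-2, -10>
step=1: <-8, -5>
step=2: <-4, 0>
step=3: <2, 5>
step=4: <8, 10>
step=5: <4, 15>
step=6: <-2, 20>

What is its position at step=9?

The first coordinate travels 6 per step and bounces off the walls at -9 and 9.
  step 7: -2 → -8
  step 8: -8 → -4
  step 9: -4 → 2
The second coordinate changes by +5 each step: at step 9 it is 35.

<2, 35>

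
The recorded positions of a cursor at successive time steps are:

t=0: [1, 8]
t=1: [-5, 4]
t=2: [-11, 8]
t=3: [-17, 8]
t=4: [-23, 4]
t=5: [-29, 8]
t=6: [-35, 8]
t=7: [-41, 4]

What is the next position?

[-47, 8]

First: linear, -6 per step → -47 at step 8.
Second: cycles through 8, 4, 8 every 3 steps. Step 8 lands at position 2 of the cycle → 8.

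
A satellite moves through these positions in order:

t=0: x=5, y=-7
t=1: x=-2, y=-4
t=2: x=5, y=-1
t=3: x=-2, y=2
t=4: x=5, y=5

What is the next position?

x=-2, y=8

The x coordinate repeats the cycle [5, -2] with period 2; step 5 mod 2 = 1, giving -2.
The y coordinate changes by +3 each step, so at step 5 it is -7 + 5·(3) = 8.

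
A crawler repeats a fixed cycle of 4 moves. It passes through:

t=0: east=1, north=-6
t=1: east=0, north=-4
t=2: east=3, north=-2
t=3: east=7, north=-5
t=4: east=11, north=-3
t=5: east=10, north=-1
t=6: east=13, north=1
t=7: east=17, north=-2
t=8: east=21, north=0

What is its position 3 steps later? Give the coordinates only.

east=27, north=1

Differencing gives (-1,+2), (+3,+2), (+4,-3), (+4,+2), (-1,+2), (+3,+2), (+4,-3), (+4,+2). This is the pattern (-1,+2), (+3,+2), (+4,-3), (+4,+2) repeated.
step 9: apply (-1,+2) → east=20, north=2
step 10: apply (+3,+2) → east=23, north=4
step 11: apply (+4,-3) → east=27, north=1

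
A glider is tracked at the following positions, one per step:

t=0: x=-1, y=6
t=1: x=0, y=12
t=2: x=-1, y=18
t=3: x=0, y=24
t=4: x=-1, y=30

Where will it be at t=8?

x=-1, y=54

X: cycles through -1, 0 every 2 steps. Step 8 lands at position 0 of the cycle → -1.
Y: linear, +6 per step → 54 at step 8.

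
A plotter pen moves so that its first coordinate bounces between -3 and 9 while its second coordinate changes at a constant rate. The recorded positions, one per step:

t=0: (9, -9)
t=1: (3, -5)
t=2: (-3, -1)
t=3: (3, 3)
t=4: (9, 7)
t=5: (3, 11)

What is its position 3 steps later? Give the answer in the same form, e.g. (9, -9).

(9, 23)

The first coordinate reflects between -3 and 9, moving 6 per step.
  step 6: 3 → -3
  step 7: -3 → 3
  step 8: 3 → 9
The second coordinate changes by +4 each step: at step 8 it is 23.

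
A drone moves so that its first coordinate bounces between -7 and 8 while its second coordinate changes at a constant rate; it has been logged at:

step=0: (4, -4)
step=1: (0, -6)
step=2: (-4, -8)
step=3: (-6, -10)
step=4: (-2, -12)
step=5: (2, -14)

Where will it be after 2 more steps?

(6, -18)

The first coordinate reflects between -7 and 8, moving 4 per step.
  step 6: 2 → 6
  step 7: 6 → 6
The second coordinate changes by -2 each step: at step 7 it is -18.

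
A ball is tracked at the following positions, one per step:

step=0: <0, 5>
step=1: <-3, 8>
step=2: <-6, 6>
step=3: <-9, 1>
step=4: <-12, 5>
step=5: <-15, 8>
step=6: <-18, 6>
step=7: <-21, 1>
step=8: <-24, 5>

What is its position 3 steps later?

First: linear, -3 per step → -33 at step 11.
Second: cycles through 5, 8, 6, 1 every 4 steps. Step 11 lands at position 3 of the cycle → 1.

<-33, 1>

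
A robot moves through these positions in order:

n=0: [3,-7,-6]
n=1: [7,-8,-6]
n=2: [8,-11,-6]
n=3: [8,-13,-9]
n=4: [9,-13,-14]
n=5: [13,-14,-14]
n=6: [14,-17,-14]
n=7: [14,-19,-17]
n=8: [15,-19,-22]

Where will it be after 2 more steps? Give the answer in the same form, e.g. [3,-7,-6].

The moves between consecutive positions are [+4,-1,+0], [+1,-3,+0], [+0,-2,-3], [+1,+0,-5], [+4,-1,+0], [+1,-3,+0], [+0,-2,-3], [+1,+0,-5]; they repeat the 4-cycle [[+4,-1,+0], [+1,-3,+0], [+0,-2,-3], [+1,+0,-5]].
step 9: apply [+4,-1,+0] → [19,-20,-22]
step 10: apply [+1,-3,+0] → [20,-23,-22]

[20,-23,-22]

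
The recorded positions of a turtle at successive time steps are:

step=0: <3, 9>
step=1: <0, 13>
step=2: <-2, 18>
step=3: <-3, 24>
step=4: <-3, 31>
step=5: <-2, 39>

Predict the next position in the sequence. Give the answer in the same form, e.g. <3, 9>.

First differences are <-3, +4>, <-2, +5>, <-1, +6>, <+0, +7>, <+1, +8>; their common second difference is <+1, +1> (constant acceleration).
step 6: <-2, 39> + <+2, +9> → <0, 48>

<0, 48>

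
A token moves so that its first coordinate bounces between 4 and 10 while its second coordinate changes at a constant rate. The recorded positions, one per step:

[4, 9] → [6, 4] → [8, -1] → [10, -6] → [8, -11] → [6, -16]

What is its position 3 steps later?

[8, -31]

The first coordinate travels 2 per step and bounces off the walls at 4 and 10.
  step 6: 6 → 4
  step 7: 4 → 6
  step 8: 6 → 8
The second coordinate changes by -5 each step: at step 8 it is -31.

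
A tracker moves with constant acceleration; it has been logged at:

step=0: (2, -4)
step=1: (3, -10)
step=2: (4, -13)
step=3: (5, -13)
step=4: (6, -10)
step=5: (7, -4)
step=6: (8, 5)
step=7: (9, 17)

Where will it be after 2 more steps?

Successive displacements: (+1, -6), (+1, -3), (+1, +0), (+1, +3), (+1, +6), (+1, +9), (+1, +12) — each changes by (+0, +3).
step 8: (9, 17) + (+1, +15) → (10, 32)
step 9: (10, 32) + (+1, +18) → (11, 50)

(11, 50)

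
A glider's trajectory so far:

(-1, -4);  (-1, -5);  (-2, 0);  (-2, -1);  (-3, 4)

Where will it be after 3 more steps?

(-4, 7)

Step-to-step displacements: (+0, -1), (-1, +5), (+0, -1), (-1, +5) — a repeating cycle of length 2.
step 5: apply (+0, -1) → (-3, 3)
step 6: apply (-1, +5) → (-4, 8)
step 7: apply (+0, -1) → (-4, 7)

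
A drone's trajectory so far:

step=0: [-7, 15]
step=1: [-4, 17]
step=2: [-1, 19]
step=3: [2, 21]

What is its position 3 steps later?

[11, 27]

Each step adds [+3, +2] to the position.
step 4: [2, 21] + [+3, +2] → [5, 23]
step 5: [5, 23] + [+3, +2] → [8, 25]
step 6: [8, 25] + [+3, +2] → [11, 27]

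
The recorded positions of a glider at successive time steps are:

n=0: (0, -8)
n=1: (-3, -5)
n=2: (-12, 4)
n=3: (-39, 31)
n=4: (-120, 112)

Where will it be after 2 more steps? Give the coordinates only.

(-1092, 1084)

Step-to-step displacements: (-3, +3), (-9, +9), (-27, +27), (-81, +81); each is 3× the previous.
step 5: (-120, 112) + (-243, +243) → (-363, 355)
step 6: (-363, 355) + (-729, +729) → (-1092, 1084)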